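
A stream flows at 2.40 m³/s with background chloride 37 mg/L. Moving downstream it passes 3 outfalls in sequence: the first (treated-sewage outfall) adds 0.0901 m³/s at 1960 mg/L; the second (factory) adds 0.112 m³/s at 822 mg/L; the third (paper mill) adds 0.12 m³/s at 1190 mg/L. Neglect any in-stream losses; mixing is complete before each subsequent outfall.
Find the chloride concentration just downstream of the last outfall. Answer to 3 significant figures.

After outfall 1: Q = 2.400 + 0.09010 = 2.490 m³/s; C = (2.400·37.00 + 0.09010·1960)/2.490 = 106.6 mg/L.
After outfall 2: Q = 2.490 + 0.1120 = 2.602 m³/s; C = (2.490·106.6 + 0.1120·822.0)/2.602 = 137.4 mg/L.
After outfall 3: Q = 2.602 + 0.1200 = 2.722 m³/s; C = (2.602·137.4 + 0.1200·1190)/2.722 = 183.8 mg/L.

184 mg/L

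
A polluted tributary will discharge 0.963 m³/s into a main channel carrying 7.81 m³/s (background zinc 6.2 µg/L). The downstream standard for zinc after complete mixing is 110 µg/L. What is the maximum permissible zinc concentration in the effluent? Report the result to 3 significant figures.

952 µg/L

At the limit, (Qr·Cr + Qe·Cₑ)/(Qr + Qe) = 110:
Cₑ = (8.773·110 − 7.810·6.200) / 0.9630 = 951.8 µg/L.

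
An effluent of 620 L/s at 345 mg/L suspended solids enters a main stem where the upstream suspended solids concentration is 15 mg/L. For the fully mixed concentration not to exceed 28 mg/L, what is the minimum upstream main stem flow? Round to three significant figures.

15100 L/s

Set C_mix = 28: (Q·15.00 + 620.0·345.0) / (Q + 620.0) = 28
→ Q = 620.0·(345.0 − 28)/(28 − 15.00) = 15120 L/s.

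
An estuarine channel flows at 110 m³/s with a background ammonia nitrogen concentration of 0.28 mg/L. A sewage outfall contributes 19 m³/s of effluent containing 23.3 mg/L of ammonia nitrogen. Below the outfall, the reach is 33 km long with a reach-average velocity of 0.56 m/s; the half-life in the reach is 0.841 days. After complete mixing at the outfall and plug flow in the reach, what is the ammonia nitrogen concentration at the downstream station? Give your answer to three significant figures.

2.09 mg/L

Mixed concentration C = ΣQC/ΣQ = (110.0·0.2800 + 19.00·23.30) / 129.0 = 473.5/129.0 = 3.671 mg/L.
Travel time t = 33·1000 / 0.56 = 58930 s = 16.37 h.
Half-life 0.841 d → k = ln 2 / 0.841 = 0.8242 d⁻¹.
Decay over the reach: 3.671·exp(−kt) = 3.671·0.5700 = 2.092 mg/L.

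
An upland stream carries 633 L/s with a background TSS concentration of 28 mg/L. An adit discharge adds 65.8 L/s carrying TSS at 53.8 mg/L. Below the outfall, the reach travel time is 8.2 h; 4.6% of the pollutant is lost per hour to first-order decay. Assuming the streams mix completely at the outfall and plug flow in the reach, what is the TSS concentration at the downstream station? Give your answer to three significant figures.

20.7 mg/L

Mass balance: C = (633.0·28.00 + 65.80·53.80) / 698.8 = 21260/698.8 = 30.43 mg/L.
4.6%/h lost → k = −ln(1 − 0.046) = 0.04709 h⁻¹.
First-order decay: C = 30.43·exp(−k·t) = 30.43·0.6797 = 20.68 mg/L.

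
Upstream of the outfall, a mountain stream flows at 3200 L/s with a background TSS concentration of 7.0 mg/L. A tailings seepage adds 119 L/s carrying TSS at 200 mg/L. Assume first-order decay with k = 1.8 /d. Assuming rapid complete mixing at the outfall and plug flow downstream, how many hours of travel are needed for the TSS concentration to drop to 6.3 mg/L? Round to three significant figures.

10.6 h

Conservation of mass: C = (3200·7.000 + 119.0·200.0) / 3319 = 46200/3319 = 13.92 mg/L.
13.92·exp(−k·t) = 6.3 → t = ln(13.92/6.3)/k = 38050 s = 10.57 h.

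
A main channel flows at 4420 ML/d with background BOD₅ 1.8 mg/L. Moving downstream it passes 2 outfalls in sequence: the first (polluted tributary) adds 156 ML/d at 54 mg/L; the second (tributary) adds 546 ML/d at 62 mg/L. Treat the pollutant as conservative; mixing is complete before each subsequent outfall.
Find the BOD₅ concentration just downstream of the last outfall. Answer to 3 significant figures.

9.81 mg/L

Outfall 1: combined Q = 4576 ML/d; C = (4420·1.800 + 156.0·54.00)/4576 = 3.580 mg/L.
Outfall 2: combined Q = 5122 ML/d; C = (4576·3.580 + 546.0·62.00)/5122 = 9.807 mg/L.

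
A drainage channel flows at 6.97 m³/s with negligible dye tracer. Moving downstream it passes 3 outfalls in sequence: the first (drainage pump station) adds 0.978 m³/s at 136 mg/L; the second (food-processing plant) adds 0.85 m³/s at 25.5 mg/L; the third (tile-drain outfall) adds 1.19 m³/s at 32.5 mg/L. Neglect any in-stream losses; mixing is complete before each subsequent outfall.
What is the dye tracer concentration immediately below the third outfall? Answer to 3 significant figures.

Below outfall 1: Q → 7.948 m³/s, C = (6.970·0 + 0.9780·136.0)/7.948 = 16.73 mg/L.
Below outfall 2: Q → 8.798 m³/s, C = (7.948·16.73 + 0.8500·25.50)/8.798 = 17.58 mg/L.
Below outfall 3: Q → 9.988 m³/s, C = (8.798·17.58 + 1.190·32.50)/9.988 = 19.36 mg/L.

19.4 mg/L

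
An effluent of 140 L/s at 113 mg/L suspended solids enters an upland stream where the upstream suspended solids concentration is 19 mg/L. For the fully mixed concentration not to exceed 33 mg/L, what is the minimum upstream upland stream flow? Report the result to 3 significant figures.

800 L/s

Set C_mix = 33: (Q·19.00 + 140.0·113.0) / (Q + 140.0) = 33
→ Q = 140.0·(113.0 − 33)/(33 − 19.00) = 800.0 L/s.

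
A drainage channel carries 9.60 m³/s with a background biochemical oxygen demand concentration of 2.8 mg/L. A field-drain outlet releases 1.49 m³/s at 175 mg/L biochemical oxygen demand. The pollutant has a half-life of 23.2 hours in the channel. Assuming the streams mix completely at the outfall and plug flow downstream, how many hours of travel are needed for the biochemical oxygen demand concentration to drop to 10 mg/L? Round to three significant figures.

Mixed concentration C = ΣQC/ΣQ = (9.600·2.800 + 1.490·175.0) / 11.09 = 287.6/11.09 = 25.94 mg/L.
Half-life 23.2 h → k = ln 2 / 23.2 = 0.02988 h⁻¹ = 0.7170 d⁻¹.
25.94·exp(−k·t) = 10 → t = ln(25.94/10)/k = 114800 s = 31.90 h.

31.9 h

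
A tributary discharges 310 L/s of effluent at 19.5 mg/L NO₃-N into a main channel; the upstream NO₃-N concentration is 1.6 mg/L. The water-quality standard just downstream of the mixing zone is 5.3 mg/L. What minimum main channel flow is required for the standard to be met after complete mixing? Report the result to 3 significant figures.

Set C_mix = 5.3: (Q·1.600 + 310.0·19.50) / (Q + 310.0) = 5.3
→ Q = 310.0·(19.50 − 5.3)/(5.3 − 1.600) = 1190 L/s.

1190 L/s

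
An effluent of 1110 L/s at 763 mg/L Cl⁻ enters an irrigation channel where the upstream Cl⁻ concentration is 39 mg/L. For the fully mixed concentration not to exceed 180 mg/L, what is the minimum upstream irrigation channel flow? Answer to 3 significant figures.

Set C_mix = 180: (Q·39.00 + 1110·763.0) / (Q + 1110) = 180
→ Q = 1110·(763.0 − 180)/(180 − 39.00) = 4590 L/s.

4590 L/s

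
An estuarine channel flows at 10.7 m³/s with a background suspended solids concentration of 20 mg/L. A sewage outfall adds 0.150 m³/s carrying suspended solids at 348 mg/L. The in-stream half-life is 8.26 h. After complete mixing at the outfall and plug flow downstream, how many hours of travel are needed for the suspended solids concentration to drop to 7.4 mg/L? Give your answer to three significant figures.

14.3 h

Flow-weighted average: C = (10.70·20.00 + 0.1500·348.0) / 10.85 = 266.2/10.85 = 24.53 mg/L.
Half-life 8.26 h → k = ln 2 / 8.26 = 0.08392 h⁻¹ = 2.014 d⁻¹.
24.53·exp(−k·t) = 7.4 → t = ln(24.53/7.4)/k = 51420 s = 14.28 h.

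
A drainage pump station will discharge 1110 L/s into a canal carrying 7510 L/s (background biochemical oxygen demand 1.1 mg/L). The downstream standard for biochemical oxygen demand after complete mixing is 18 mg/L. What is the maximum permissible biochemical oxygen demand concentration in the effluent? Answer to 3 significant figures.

132 mg/L

At the limit, (Qr·Cr + Qe·Cₑ)/(Qr + Qe) = 18:
Cₑ = (8620·18 − 7510·1.100) / 1110 = 132.3 mg/L.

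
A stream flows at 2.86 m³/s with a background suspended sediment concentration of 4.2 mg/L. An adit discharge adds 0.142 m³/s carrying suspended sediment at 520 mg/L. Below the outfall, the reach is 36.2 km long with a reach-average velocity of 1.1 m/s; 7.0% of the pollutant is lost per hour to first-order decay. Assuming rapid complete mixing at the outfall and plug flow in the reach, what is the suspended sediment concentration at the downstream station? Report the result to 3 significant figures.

After mixing, C = (2.860·4.200 + 0.1420·520.0) / 3.002 = 85.85/3.002 = 28.60 mg/L.
Travel time t = 36.2·1000 / 1.1 = 32910 s = 9.141 h.
7.0%/h lost → k = −ln(1 − 0.07) = 0.07257 h⁻¹.
Applying C = C₀e^(−kt): 28.60 × 0.5151 = 14.73 mg/L.

14.7 mg/L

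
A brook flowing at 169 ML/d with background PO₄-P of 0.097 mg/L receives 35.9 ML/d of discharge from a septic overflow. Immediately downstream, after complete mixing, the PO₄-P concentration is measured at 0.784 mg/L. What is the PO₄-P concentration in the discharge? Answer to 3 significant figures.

4.02 mg/L

Mass balance: 169.0·0.09700 + 35.90·Cₑ = 204.9·0.7840
→ Cₑ = (204.9·0.7840 − 169.0·0.09700) / 35.90 = 4.018 mg/L.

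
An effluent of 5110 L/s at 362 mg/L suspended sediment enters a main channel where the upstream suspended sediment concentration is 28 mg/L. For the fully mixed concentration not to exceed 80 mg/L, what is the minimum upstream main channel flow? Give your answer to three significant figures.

Set C_mix = 80: (Q·28.00 + 5110·362.0) / (Q + 5110) = 80
→ Q = 5110·(362.0 − 80)/(80 − 28.00) = 27710 L/s.

27700 L/s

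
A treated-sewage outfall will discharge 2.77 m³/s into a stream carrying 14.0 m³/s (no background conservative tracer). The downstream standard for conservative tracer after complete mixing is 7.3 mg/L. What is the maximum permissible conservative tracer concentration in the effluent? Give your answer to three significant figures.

44.2 mg/L

At the limit, (Qr·Cr + Qe·Cₑ)/(Qr + Qe) = 7.3:
Cₑ = (16.77·7.3 − 14.00·0) / 2.770 = 44.20 mg/L.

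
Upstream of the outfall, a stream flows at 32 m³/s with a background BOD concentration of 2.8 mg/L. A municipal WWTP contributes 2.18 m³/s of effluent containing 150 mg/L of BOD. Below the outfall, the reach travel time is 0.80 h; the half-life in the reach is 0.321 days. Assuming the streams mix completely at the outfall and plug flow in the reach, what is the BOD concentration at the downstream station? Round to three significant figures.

Mass balance: C = (32.00·2.800 + 2.180·150.0) / 34.18 = 416.6/34.18 = 12.19 mg/L.
Half-life 0.321 d → k = ln 2 / 0.321 = 2.159 d⁻¹.
Applying C = C₀e^(−kt): 12.19 × 0.9306 = 11.34 mg/L.

11.3 mg/L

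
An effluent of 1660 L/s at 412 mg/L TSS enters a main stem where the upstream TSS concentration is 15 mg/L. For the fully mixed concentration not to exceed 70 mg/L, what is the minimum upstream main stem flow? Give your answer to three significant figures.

10300 L/s

Set C_mix = 70: (Q·15.00 + 1660·412.0) / (Q + 1660) = 70
→ Q = 1660·(412.0 − 70)/(70 − 15.00) = 10320 L/s.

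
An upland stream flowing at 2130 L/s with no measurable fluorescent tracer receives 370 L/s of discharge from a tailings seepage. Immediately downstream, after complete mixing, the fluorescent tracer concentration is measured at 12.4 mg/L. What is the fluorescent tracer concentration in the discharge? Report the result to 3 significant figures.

Mass balance: 2130·0 + 370.0·Cₑ = 2500·12.40
→ Cₑ = (2500·12.40 − 2130·0) / 370.0 = 83.78 mg/L.

83.8 mg/L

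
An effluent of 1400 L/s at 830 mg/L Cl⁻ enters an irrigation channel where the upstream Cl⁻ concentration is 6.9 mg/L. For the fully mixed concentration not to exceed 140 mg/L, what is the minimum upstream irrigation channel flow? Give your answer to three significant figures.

Set C_mix = 140: (Q·6.900 + 1400·830.0) / (Q + 1400) = 140
→ Q = 1400·(830.0 − 140)/(140 − 6.900) = 7258 L/s.

7260 L/s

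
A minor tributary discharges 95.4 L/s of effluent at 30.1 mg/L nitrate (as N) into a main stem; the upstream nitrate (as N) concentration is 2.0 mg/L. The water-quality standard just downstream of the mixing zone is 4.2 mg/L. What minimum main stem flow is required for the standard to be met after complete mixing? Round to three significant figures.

1120 L/s

Set C_mix = 4.2: (Q·2.000 + 95.40·30.10) / (Q + 95.40) = 4.2
→ Q = 95.40·(30.10 − 4.2)/(4.2 − 2.000) = 1123 L/s.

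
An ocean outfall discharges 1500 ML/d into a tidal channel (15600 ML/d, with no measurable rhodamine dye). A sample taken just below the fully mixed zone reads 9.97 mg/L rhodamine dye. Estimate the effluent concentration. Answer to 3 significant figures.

Mass balance: 15600·0 + 1500·Cₑ = 17100·9.970
→ Cₑ = (17100·9.970 − 15600·0) / 1500 = 113.7 mg/L.

114 mg/L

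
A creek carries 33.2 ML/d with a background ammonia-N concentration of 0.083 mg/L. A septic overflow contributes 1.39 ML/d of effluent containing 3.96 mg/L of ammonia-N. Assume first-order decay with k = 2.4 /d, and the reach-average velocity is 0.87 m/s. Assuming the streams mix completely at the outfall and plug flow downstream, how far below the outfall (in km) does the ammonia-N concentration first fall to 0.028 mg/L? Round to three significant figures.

Flow-weighted average: C = (33.20·0.08300 + 1.390·3.960) / 34.59 = 8.260/34.59 = 0.2388 mg/L.
Set 0.2388·exp(−k·t) = 0.028 → t = ln(0.2388/0.028)/k = 77160 s = 21.43 h.
Distance = v·t = 0.87·77160 = 67130 m = 67.13 km.

67.1 km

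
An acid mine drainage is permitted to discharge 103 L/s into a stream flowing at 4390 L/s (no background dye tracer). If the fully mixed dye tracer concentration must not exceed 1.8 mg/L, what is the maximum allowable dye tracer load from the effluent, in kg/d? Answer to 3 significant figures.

699 kg/d

Mass balance at the limit: 4390·0 + 103.0·Cₑ = 4493·1.8 → Cₑ = 78.52 mg/L.
103.0 L/s = 0.1030 m³/s. Load = 0.1030 m³/s × 78.52 g/m³ × 86 400 s/d = 698.8 kg/d.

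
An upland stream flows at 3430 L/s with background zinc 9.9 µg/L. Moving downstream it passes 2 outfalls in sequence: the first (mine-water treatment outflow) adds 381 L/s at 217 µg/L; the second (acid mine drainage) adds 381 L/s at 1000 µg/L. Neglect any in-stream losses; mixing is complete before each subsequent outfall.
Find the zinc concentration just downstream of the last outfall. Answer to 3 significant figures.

Outfall 1: combined Q = 3811 L/s; C = (3430·9.900 + 381.0·217.0)/3811 = 30.60 µg/L.
Outfall 2: combined Q = 4192 L/s; C = (3811·30.60 + 381.0·1000)/4192 = 118.7 µg/L.

119 µg/L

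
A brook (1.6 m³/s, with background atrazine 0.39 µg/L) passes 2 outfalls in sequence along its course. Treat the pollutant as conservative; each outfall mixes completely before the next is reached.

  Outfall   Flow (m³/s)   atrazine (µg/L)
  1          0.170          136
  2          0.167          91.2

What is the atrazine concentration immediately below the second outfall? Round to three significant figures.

20.1 µg/L

Below outfall 1: Q → 1.770 m³/s, C = (1.600·0.3900 + 0.1700·136.0)/1.770 = 13.41 µg/L.
Below outfall 2: Q → 1.937 m³/s, C = (1.770·13.41 + 0.1670·91.20)/1.937 = 20.12 µg/L.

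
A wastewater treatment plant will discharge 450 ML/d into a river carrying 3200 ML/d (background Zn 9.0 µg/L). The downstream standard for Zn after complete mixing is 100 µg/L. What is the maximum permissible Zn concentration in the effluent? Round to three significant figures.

747 µg/L

At the limit, (Qr·Cr + Qe·Cₑ)/(Qr + Qe) = 100:
Cₑ = (3650·100 − 3200·9.000) / 450.0 = 747.1 µg/L.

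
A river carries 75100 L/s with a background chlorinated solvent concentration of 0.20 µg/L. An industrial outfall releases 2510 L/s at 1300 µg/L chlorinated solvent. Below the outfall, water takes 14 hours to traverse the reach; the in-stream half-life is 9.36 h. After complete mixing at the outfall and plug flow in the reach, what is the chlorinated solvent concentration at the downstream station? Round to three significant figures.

15.0 µg/L

Flow-weighted average: C = (75100·0.2000 + 2510·1300) / 77610 = 3278000/77610 = 42.24 µg/L.
Half-life 9.36 h → k = ln 2 / 9.36 = 0.07405 h⁻¹ = 1.777 d⁻¹.
After decay, C = 42.24 × e^(−kt) = 42.24 × 0.3546 = 14.98 µg/L.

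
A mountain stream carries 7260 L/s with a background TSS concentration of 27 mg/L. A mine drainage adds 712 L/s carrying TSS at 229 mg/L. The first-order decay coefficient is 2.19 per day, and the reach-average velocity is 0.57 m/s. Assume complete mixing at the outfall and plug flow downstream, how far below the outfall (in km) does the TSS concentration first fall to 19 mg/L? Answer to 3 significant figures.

Mixed concentration C = ΣQC/ΣQ = (7260·27.00 + 712.0·229.0) / 7972 = 359100/7972 = 45.04 mg/L.
Set 45.04·exp(−k·t) = 19 → t = ln(45.04/19)/k = 34050 s = 9.459 h.
Distance = v·t = 0.57·34050 = 19410 m = 19.41 km.

19.4 km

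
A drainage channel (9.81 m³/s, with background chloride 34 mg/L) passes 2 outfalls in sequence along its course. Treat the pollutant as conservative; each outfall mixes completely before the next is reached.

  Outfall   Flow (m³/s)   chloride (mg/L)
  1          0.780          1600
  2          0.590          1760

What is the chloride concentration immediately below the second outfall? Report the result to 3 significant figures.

Outfall 1: combined Q = 10.59 m³/s; C = (9.810·34.00 + 0.7800·1600)/10.59 = 149.3 mg/L.
Outfall 2: combined Q = 11.18 m³/s; C = (10.59·149.3 + 0.5900·1760)/11.18 = 234.3 mg/L.

234 mg/L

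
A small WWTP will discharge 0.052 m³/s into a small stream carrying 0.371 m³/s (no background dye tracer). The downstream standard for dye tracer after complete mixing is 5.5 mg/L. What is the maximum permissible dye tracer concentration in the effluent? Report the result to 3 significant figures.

At the limit, (Qr·Cr + Qe·Cₑ)/(Qr + Qe) = 5.5:
Cₑ = (0.4230·5.5 − 0.3710·0) / 0.05200 = 44.74 mg/L.

44.7 mg/L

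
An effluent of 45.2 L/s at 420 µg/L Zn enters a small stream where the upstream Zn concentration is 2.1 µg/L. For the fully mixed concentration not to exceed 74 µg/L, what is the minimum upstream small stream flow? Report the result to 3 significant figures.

Set C_mix = 74: (Q·2.100 + 45.20·420.0) / (Q + 45.20) = 74
→ Q = 45.20·(420.0 − 74)/(74 − 2.100) = 217.5 L/s.

218 L/s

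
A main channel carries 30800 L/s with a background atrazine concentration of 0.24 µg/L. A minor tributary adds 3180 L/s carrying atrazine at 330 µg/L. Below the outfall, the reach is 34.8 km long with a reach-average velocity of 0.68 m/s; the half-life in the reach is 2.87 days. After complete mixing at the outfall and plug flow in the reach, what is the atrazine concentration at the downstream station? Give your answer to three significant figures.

Flow-weighted average: C = (30800·0.2400 + 3180·330.0) / 33980 = 1057000/33980 = 31.10 µg/L.
Travel time t = 34.8·1000 / 0.68 = 51180 s = 14.22 h.
Half-life 2.87 d → k = ln 2 / 2.87 = 0.2415 d⁻¹.
First-order decay: C = 31.10·exp(−k·t) = 31.10·0.8667 = 26.95 µg/L.

27.0 µg/L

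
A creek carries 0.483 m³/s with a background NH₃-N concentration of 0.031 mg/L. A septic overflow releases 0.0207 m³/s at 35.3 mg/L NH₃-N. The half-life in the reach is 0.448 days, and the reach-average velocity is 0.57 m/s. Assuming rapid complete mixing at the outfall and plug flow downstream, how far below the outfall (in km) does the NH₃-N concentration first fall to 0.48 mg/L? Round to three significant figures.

35.9 km

Flow-weighted average: C = (0.4830·0.03100 + 0.02070·35.30) / 0.5037 = 0.7457/0.5037 = 1.480 mg/L.
Half-life 0.448 d → k = ln 2 / 0.448 = 1.547 d⁻¹.
Set 1.480·exp(−k·t) = 0.48 → t = ln(1.480/0.48)/k = 62890 s = 17.47 h.
Distance = v·t = 0.57·62890 = 35850 m = 35.85 km.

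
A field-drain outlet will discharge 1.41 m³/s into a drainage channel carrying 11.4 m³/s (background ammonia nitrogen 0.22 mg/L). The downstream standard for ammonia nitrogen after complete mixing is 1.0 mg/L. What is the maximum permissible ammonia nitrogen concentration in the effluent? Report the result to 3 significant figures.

At the limit, (Qr·Cr + Qe·Cₑ)/(Qr + Qe) = 1.0:
Cₑ = (12.81·1.0 − 11.40·0.2200) / 1.410 = 7.306 mg/L.

7.31 mg/L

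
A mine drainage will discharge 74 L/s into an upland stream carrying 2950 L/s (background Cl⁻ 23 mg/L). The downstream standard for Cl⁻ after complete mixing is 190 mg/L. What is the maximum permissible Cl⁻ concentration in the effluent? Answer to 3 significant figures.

At the limit, (Qr·Cr + Qe·Cₑ)/(Qr + Qe) = 190:
Cₑ = (3024·190 − 2950·23.00) / 74.00 = 6847 mg/L.

6850 mg/L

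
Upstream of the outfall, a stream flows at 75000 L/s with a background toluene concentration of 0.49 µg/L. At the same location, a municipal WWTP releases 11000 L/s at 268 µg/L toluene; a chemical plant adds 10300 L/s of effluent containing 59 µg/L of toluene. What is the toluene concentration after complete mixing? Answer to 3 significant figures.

Mixed concentration C = ΣQC/ΣQ = (75000·0.4900 + 11000·268.0 + 10300·59.00) / 96300 = 3592000/96300 = 37.30 µg/L.

37.3 µg/L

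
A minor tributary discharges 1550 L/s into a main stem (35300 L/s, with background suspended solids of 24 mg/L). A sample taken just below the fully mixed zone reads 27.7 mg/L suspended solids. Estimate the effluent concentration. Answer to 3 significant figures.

Mass balance: 35300·24.00 + 1550·Cₑ = 36850·27.70
→ Cₑ = (36850·27.70 − 35300·24.00) / 1550 = 112.0 mg/L.

112 mg/L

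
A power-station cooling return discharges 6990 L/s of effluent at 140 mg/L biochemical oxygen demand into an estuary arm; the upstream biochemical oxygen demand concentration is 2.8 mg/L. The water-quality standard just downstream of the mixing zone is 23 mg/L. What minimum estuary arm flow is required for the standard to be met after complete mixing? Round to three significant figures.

Set C_mix = 23: (Q·2.800 + 6990·140.0) / (Q + 6990) = 23
→ Q = 6990·(140.0 − 23)/(23 − 2.800) = 40490 L/s.

40500 L/s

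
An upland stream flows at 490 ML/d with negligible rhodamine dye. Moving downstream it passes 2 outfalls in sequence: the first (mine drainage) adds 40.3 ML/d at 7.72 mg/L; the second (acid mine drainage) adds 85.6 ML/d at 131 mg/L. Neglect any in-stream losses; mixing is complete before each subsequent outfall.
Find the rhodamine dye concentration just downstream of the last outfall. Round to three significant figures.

18.7 mg/L

Below outfall 1: Q → 530.3 ML/d, C = (490.0·0 + 40.30·7.720)/530.3 = 0.5867 mg/L.
Below outfall 2: Q → 615.9 ML/d, C = (530.3·0.5867 + 85.60·131.0)/615.9 = 18.71 mg/L.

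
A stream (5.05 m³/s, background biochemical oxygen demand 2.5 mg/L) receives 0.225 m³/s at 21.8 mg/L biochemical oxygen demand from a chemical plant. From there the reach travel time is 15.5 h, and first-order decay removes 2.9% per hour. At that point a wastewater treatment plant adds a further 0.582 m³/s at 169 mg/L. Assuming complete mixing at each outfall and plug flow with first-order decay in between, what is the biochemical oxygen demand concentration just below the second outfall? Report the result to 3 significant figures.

After mixing, C = (5.050·2.500 + 0.2250·21.80) / 5.275 = 17.53/5.275 = 3.323 mg/L; combined flow 5.275 m³/s.
2.9%/h lost → k = −ln(1 − 0.029) = 0.02943 h⁻¹.
After decay, C = 3.323 × e^(−kt) = 3.323 × 0.6337 = 2.106 mg/L.
At the second outfall, C = (5.275·2.106 + 0.5820·169.0) / (5.275 + 0.5820) = 18.69 mg/L.

18.7 mg/L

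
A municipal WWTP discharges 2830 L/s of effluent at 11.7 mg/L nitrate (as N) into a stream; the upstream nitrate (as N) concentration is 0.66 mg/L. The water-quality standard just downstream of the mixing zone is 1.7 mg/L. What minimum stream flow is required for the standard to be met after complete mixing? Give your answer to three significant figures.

27200 L/s

Set C_mix = 1.7: (Q·0.6600 + 2830·11.70) / (Q + 2830) = 1.7
→ Q = 2830·(11.70 − 1.7)/(1.7 − 0.6600) = 27210 L/s.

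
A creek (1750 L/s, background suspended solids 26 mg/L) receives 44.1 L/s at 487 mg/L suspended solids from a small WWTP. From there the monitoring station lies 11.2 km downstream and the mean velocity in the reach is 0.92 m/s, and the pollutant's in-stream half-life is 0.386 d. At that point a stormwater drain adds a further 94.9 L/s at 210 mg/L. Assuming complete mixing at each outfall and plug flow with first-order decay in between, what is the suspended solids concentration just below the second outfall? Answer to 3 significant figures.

Flow-weighted average: C = (1750·26.00 + 44.10·487.0) / 1794 = 66980/1794 = 37.33 mg/L; combined flow 1794 L/s.
Travel time t = 11.2·1000 / 0.92 = 12170 s = 3.382 h.
Half-life 0.386 d → k = ln 2 / 0.386 = 1.796 d⁻¹.
First-order decay: C = 37.33·exp(−k·t) = 37.33·0.7765 = 28.99 mg/L.
At the second outfall, C = (1794·28.99 + 94.90·210.0) / (1794 + 94.90) = 38.08 mg/L.

38.1 mg/L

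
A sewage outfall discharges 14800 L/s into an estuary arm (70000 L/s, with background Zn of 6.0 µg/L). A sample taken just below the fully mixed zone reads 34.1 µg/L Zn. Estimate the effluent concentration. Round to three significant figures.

Mass balance: 70000·6.000 + 14800·Cₑ = 84800·34.10
→ Cₑ = (84800·34.10 − 70000·6.000) / 14800 = 167.0 µg/L.

167 µg/L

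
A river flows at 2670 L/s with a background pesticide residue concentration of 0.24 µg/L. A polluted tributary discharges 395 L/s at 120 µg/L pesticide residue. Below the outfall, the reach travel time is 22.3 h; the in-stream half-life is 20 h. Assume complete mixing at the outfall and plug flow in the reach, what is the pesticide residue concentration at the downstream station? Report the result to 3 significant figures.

7.24 µg/L

Conservation of mass: C = (2670·0.2400 + 395.0·120.0) / 3065 = 48040/3065 = 15.67 µg/L.
Half-life 20 h → k = ln 2 / 20 = 0.03466 h⁻¹ = 0.8318 d⁻¹.
Decay over the reach: 15.67·exp(−kt) = 15.67·0.4617 = 7.237 µg/L.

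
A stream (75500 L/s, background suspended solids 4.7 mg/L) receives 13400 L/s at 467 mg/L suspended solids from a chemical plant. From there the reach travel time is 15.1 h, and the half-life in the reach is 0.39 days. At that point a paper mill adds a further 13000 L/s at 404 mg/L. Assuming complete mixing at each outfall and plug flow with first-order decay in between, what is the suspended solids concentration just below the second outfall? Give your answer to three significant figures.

Conservation of mass: C = (75500·4.700 + 13400·467.0) / 88900 = 6613000/88900 = 74.38 mg/L; combined flow 88900 L/s.
Half-life 0.39 d → k = ln 2 / 0.39 = 1.777 d⁻¹.
First-order decay: C = 74.38·exp(−k·t) = 74.38·0.3269 = 24.31 mg/L.
At the second outfall, C = (88900·24.31 + 13000·404.0) / (88900 + 13000) = 72.75 mg/L.

72.8 mg/L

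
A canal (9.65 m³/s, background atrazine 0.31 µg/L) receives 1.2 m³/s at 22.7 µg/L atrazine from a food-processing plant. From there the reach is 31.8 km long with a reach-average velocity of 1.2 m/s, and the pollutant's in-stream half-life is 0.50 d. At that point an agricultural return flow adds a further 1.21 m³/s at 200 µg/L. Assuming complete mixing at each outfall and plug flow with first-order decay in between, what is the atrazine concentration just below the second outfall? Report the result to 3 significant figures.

21.7 µg/L

Conservation of mass: C = (9.650·0.3100 + 1.200·22.70) / 10.85 = 30.23/10.85 = 2.786 µg/L; combined flow 10.85 m³/s.
Travel time t = 31.8·1000 / 1.2 = 26500 s = 7.361 h.
Half-life 0.50 d → k = ln 2 / 0.50 = 1.386 d⁻¹.
Decay over the reach: 2.786·exp(−kt) = 2.786·0.6536 = 1.821 µg/L.
At the second outfall, C = (10.85·1.821 + 1.210·200.0) / (10.85 + 1.210) = 21.70 µg/L.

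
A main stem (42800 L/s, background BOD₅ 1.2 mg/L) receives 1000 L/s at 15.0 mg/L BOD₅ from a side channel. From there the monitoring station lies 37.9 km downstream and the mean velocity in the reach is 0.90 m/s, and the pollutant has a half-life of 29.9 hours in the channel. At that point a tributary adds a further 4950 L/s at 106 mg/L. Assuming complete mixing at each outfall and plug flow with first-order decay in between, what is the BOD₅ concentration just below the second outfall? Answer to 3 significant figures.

11.8 mg/L

Flow-weighted average: C = (42800·1.200 + 1000·15.00) / 43800 = 66360/43800 = 1.515 mg/L; combined flow 43800 L/s.
Travel time t = 37.9·1000 / 0.90 = 42110 s = 11.70 h.
Half-life 29.9 h → k = ln 2 / 29.9 = 0.02318 h⁻¹ = 0.5564 d⁻¹.
Applying C = C₀e^(−kt): 1.515 × 0.7625 = 1.155 mg/L.
At the second outfall, C = (43800·1.155 + 4950·106.0) / (43800 + 4950) = 11.80 mg/L.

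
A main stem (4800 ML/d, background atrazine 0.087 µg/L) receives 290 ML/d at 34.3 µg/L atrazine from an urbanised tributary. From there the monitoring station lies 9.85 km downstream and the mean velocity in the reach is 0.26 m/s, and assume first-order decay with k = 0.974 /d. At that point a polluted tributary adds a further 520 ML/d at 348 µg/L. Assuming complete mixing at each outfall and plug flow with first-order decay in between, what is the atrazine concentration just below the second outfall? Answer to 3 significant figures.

33.5 µg/L

Conservation of mass: C = (4800·0.08700 + 290.0·34.30) / 5090 = 10360/5090 = 2.036 µg/L; combined flow 5090 ML/d.
Travel time t = 9.85·1000 / 0.26 = 37880 s = 10.52 h.
First-order decay: C = 2.036·exp(−k·t) = 2.036·0.6524 = 1.328 µg/L.
Second outfall: C = (5090·1.328 + 520.0·348.0)/5610 = 33.46 µg/L.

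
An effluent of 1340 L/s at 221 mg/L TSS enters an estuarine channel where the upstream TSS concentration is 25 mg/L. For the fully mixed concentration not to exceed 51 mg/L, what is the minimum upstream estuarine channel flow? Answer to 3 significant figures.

Set C_mix = 51: (Q·25.00 + 1340·221.0) / (Q + 1340) = 51
→ Q = 1340·(221.0 − 51)/(51 − 25.00) = 8762 L/s.

8760 L/s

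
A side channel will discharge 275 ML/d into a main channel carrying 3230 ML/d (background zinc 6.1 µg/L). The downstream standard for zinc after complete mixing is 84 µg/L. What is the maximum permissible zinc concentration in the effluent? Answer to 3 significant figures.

999 µg/L

At the limit, (Qr·Cr + Qe·Cₑ)/(Qr + Qe) = 84:
Cₑ = (3505·84 − 3230·6.100) / 275.0 = 999.0 µg/L.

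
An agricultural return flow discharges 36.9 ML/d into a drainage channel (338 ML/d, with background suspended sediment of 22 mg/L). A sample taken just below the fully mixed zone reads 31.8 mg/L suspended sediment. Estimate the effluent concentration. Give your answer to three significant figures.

122 mg/L

Mass balance: 338.0·22.00 + 36.90·Cₑ = 374.9·31.80
→ Cₑ = (374.9·31.80 − 338.0·22.00) / 36.90 = 121.6 mg/L.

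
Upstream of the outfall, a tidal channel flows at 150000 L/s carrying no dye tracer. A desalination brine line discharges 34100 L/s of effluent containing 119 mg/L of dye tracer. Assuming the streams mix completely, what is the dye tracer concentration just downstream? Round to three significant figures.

22.0 mg/L

Mass balance: C = (150000·0 + 34100·119.0) / 184100 = 4058000/184100 = 22.04 mg/L.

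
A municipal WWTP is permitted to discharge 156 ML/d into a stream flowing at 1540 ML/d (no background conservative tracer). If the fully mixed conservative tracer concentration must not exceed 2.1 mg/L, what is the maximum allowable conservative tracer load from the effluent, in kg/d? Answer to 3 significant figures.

Mass balance at the limit: 1540·0 + 156.0·Cₑ = 1696·2.1 → Cₑ = 22.83 mg/L.
156.0 ML/d = 1.806 m³/s. Load = 1.806 m³/s × 22.83 g/m³ × 86 400 s/d = 3562 kg/d.

3560 kg/d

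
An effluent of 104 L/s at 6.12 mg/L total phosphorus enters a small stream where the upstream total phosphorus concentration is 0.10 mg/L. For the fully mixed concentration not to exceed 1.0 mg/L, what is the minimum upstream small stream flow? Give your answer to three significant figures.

592 L/s

Set C_mix = 1.0: (Q·0.1000 + 104.0·6.120) / (Q + 104.0) = 1.0
→ Q = 104.0·(6.120 − 1.0)/(1.0 − 0.1000) = 591.6 L/s.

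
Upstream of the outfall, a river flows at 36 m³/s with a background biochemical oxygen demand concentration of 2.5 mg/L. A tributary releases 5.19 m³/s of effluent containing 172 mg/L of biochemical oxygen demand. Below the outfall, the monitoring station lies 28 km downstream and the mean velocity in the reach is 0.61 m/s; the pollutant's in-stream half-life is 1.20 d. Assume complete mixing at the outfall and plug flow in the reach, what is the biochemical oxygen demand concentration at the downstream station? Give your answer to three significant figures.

Conservation of mass: C = (36.00·2.500 + 5.190·172.0) / 41.19 = 982.7/41.19 = 23.86 mg/L.
Travel time t = 28·1000 / 0.61 = 45900 s = 12.75 h.
Half-life 1.20 d → k = ln 2 / 1.20 = 0.5776 d⁻¹.
After decay, C = 23.86 × e^(−kt) = 23.86 × 0.7357 = 17.55 mg/L.

17.6 mg/L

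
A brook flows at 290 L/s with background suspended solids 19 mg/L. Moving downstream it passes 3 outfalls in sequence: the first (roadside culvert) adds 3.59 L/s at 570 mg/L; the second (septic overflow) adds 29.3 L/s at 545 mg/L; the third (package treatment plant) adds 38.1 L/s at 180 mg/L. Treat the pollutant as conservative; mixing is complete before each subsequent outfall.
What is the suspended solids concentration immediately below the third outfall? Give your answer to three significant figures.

Below outfall 1: Q → 293.6 L/s, C = (290.0·19.00 + 3.590·570.0)/293.6 = 25.74 mg/L.
Below outfall 2: Q → 322.9 L/s, C = (293.6·25.74 + 29.30·545.0)/322.9 = 72.86 mg/L.
Below outfall 3: Q → 361.0 L/s, C = (322.9·72.86 + 38.10·180.0)/361.0 = 84.17 mg/L.

84.2 mg/L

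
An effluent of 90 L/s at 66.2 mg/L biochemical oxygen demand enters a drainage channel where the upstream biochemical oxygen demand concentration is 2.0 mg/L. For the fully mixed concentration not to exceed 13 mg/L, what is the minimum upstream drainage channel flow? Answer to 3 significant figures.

435 L/s

Set C_mix = 13: (Q·2.000 + 90.00·66.20) / (Q + 90.00) = 13
→ Q = 90.00·(66.20 − 13)/(13 − 2.000) = 435.3 L/s.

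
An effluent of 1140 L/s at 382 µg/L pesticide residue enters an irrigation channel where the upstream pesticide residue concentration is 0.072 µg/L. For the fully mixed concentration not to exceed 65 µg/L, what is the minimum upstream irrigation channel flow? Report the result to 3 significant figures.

5570 L/s

Set C_mix = 65: (Q·0.07200 + 1140·382.0) / (Q + 1140) = 65
→ Q = 1140·(382.0 − 65)/(65 − 0.07200) = 5566 L/s.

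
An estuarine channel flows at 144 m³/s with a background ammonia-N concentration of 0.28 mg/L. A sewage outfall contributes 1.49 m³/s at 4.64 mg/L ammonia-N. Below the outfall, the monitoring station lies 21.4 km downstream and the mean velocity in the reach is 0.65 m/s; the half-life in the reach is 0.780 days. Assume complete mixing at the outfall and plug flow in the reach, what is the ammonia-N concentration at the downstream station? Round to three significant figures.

0.231 mg/L

Flow-weighted average: C = (144.0·0.2800 + 1.490·4.640) / 145.5 = 47.23/145.5 = 0.3247 mg/L.
Travel time t = 21.4·1000 / 0.65 = 32920 s = 9.145 h.
Half-life 0.780 d → k = ln 2 / 0.780 = 0.8887 d⁻¹.
Decay over the reach: 0.3247·exp(−kt) = 0.3247·0.7128 = 0.2314 mg/L.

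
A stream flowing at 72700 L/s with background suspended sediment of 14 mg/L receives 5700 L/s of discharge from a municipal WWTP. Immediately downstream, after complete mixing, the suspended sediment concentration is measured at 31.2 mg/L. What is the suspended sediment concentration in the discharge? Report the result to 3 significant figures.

251 mg/L

Mass balance: 72700·14.00 + 5700·Cₑ = 78400·31.20
→ Cₑ = (78400·31.20 − 72700·14.00) / 5700 = 250.6 mg/L.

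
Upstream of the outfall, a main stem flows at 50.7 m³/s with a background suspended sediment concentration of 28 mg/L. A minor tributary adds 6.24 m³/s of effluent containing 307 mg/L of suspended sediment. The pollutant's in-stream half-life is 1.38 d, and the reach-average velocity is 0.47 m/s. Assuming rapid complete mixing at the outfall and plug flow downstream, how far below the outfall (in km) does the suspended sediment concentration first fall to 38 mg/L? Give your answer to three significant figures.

35.0 km

Flow-weighted average: C = (50.70·28.00 + 6.240·307.0) / 56.94 = 3335/56.94 = 58.58 mg/L.
Half-life 1.38 d → k = ln 2 / 1.38 = 0.5023 d⁻¹.
Set 58.58·exp(−k·t) = 38 → t = ln(58.58/38)/k = 74440 s = 20.68 h.
Distance = v·t = 0.47·74440 = 34980 m = 34.98 km.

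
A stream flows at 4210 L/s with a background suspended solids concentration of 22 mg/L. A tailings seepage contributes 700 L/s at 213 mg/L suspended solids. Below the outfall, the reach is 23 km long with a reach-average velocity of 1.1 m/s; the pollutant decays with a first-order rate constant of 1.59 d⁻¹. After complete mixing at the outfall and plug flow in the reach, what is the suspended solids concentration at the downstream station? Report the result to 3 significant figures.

Conservation of mass: C = (4210·22.00 + 700.0·213.0) / 4910 = 241700/4910 = 49.23 mg/L.
Travel time t = 23·1000 / 1.1 = 20910 s = 5.808 h.
First-order decay: C = 49.23·exp(−k·t) = 49.23·0.6806 = 33.51 mg/L.

33.5 mg/L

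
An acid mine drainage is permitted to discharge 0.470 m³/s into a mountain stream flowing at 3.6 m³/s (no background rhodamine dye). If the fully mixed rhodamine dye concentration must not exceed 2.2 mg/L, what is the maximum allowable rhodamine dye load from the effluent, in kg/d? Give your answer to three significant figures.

Mass balance at the limit: 3.600·0 + 0.4700·Cₑ = 4.070·2.2 → Cₑ = 19.05 mg/L.
Load = 0.4700 m³/s × 19.05 g/m³ × 86 400 s/d = 773.6 kg/d.

774 kg/d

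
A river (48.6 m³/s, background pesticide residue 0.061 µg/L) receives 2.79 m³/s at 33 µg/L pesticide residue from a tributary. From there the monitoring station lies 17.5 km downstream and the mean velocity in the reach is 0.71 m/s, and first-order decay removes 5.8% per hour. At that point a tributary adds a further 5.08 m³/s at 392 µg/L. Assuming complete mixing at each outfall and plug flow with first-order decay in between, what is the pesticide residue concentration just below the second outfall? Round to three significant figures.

Mass balance: C = (48.60·0.06100 + 2.790·33.00) / 51.39 = 95.03/51.39 = 1.849 µg/L; combined flow 51.39 m³/s.
Travel time t = 17.5·1000 / 0.71 = 24650 s = 6.847 h.
5.8%/h lost → k = −ln(1 − 0.058) = 0.05975 h⁻¹.
Applying C = C₀e^(−kt): 1.849 × 0.6643 = 1.228 µg/L.
Second outfall: C = (51.39·1.228 + 5.080·392.0)/56.47 = 36.38 µg/L.

36.4 µg/L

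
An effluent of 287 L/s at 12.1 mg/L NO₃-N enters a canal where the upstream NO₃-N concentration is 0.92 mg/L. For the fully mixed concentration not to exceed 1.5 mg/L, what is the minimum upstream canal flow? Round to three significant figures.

Set C_mix = 1.5: (Q·0.9200 + 287.0·12.10) / (Q + 287.0) = 1.5
→ Q = 287.0·(12.10 − 1.5)/(1.5 − 0.9200) = 5245 L/s.

5250 L/s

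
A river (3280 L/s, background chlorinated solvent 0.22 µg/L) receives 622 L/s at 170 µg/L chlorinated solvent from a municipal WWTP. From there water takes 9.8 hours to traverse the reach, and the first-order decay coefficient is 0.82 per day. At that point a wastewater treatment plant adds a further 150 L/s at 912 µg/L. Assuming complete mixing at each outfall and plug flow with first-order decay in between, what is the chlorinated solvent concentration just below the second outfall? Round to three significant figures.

Mass balance: C = (3280·0.2200 + 622.0·170.0) / 3902 = 106500/3902 = 27.28 µg/L; combined flow 3902 L/s.
First-order decay: C = 27.28·exp(−k·t) = 27.28·0.7155 = 19.52 µg/L.
At the second outfall, C = (3902·19.52 + 150.0·912.0) / (3902 + 150.0) = 52.56 µg/L.

52.6 µg/L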